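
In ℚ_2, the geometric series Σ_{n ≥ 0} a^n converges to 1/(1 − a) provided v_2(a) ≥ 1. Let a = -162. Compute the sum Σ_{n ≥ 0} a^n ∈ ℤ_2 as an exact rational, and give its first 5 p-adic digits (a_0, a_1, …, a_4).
Σ a^n = 1/(1 − a) = 1/163;  first 5 digits = (1, 1, 0, 1, 0)

v_2(a) = 1 ≥ 1, so the series converges in ℤ_2 to 1/(1 − a) = 1/(1 − (-162)) = 1/163. Expand this rational in ℤ_2: compute digits iteratively via d_i = x_i mod 2, x_{i+1} = (x_i − d_i)/2. The first 5 digits are (1, 1, 0, 1, 0).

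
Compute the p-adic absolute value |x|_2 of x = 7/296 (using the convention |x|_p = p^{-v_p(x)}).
|7/296|_2 = 8

Step 1 — compute v_2(x) by factoring powers of 2 out of the numerator and denominator: v_2(7/296) = -3. Step 2 — apply |x|_p = p^{-v_p(x)} = 2^{3} = 8.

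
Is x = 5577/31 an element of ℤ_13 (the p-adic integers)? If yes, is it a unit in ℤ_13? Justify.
x ∈ ℤ_13 but not a unit; v_13(x) = 2 > 0

ℤ_13 = {x ∈ ℚ_13 : v_13(x) ≥ 0} and ℤ_13^× = {x ∈ ℤ_13 : v_13(x) = 0}. Here v_13(5577/31) = v_13(num) − v_13(den) = 2; compare against these criteria.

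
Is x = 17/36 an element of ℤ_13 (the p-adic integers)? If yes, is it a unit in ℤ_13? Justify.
x ∈ ℤ_13^× (unit); v_13(x) = 0

ℤ_13 = {x ∈ ℚ_13 : v_13(x) ≥ 0} and ℤ_13^× = {x ∈ ℤ_13 : v_13(x) = 0}. Here v_13(17/36) = v_13(num) − v_13(den) = 0; compare against these criteria.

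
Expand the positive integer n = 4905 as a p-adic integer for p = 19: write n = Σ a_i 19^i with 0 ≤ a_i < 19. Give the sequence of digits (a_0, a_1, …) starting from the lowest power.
(a_0, a_1, …) = (3, 11, 13)

Repeated division by 19 gives the digits low-to-high: 4905 = 3 + 11·19^1 + 13·19^2. Digit sequence: (3, 11, 13).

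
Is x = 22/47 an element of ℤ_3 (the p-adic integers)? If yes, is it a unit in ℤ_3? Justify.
x ∈ ℤ_3^× (unit); v_3(x) = 0

ℤ_3 = {x ∈ ℚ_3 : v_3(x) ≥ 0} and ℤ_3^× = {x ∈ ℤ_3 : v_3(x) = 0}. Here v_3(22/47) = v_3(num) − v_3(den) = 0; compare against these criteria.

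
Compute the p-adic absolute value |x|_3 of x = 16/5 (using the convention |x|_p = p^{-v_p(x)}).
|16/5|_3 = 1

Step 1 — compute v_3(x) by factoring powers of 3 out of the numerator and denominator: v_3(16/5) = 0. Step 2 — apply |x|_p = p^{-v_p(x)} = 3^{0} = 1.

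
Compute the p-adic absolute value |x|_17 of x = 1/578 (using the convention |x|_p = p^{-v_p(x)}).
|1/578|_17 = 289

Step 1 — compute v_17(x) by factoring powers of 17 out of the numerator and denominator: v_17(1/578) = -2. Step 2 — apply |x|_p = p^{-v_p(x)} = 17^{2} = 289.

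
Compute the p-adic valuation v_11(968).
v_11(968) = 2

v_11(n) is the largest exponent k such that 11^k divides n. Factor out: 968 = 11^2 · 8. (Sign doesn't affect v_p.) So v_11(968) = 2.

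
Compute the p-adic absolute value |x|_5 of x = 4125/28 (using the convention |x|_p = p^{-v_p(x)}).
|4125/28|_5 = 1/125

Step 1 — compute v_5(x) by factoring powers of 5 out of the numerator and denominator: v_5(4125/28) = 3. Step 2 — apply |x|_p = p^{-v_p(x)} = 5^{-3} = 1/125.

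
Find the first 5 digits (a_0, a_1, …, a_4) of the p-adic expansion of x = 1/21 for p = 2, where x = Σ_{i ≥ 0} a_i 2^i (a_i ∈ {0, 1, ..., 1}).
(a_0, …, a_4) = (1, 0, 1, 1, 1)

v_2(1/21) = 0 (numerator and denominator both coprime to 2), so x ∈ ℤ_2^×. Compute digits iteratively via a_i = x_i mod 2, x_{i+1} = (x_i − a_i)/2, with x_0 = x:
  x_0 = 1/21;  a_0 = 1;  x_1 = (x_0 − 1)/2 = -10/21
  x_1 = -10/21;  a_1 = 0;  x_2 = (x_1 − 0)/2 = -5/21
  x_2 = -5/21;  a_2 = 1;  x_3 = (x_2 − 1)/2 = -13/21
  x_3 = -13/21;  a_3 = 1;  x_4 = (x_3 − 1)/2 = -17/21
  x_4 = -17/21;  a_4 = 1;  x_5 = (x_4 − 1)/2 = -19/21
Digits: (1, 0, 1, 1, 1).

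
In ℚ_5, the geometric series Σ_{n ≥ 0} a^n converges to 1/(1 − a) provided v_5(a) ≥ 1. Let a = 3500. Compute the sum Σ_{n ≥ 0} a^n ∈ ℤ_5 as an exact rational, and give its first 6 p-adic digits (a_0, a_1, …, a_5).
Σ a^n = 1/(1 − a) = -1/3499;  first 6 digits = (1, 0, 0, 3, 0, 1)

v_5(a) = 3 ≥ 1, so the series converges in ℤ_5 to 1/(1 − a) = 1/(1 − 3500) = -1/3499. Expand this rational in ℤ_5: compute digits iteratively via d_i = x_i mod 5, x_{i+1} = (x_i − d_i)/5. The first 6 digits are (1, 0, 0, 3, 0, 1).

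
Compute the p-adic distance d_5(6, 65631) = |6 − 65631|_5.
d_5(6, 65631) = 1/3125

Step 1 — x − y = 6 − 65631 = -65625. Step 2 — v_5(-65625) = 5 (factor: -65625 = −(5^5 · 21); the sign does not affect v_p). Step 3 — |x − y|_5 = 5^{-5} = 1/3125.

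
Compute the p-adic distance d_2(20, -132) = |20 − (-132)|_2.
d_2(20, -132) = 1/8

Step 1 — x − y = 20 − (-132) = 152. Step 2 — v_2(152) = 3 (factor: 152 = (2^3 · 19); the sign does not affect v_p). Step 3 — |x − y|_2 = 2^{-3} = 1/8.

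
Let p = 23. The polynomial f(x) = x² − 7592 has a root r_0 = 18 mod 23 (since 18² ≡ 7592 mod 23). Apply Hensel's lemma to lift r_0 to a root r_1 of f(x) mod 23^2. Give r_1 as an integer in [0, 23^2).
r_1 = 455 (mod 529)

Hensel's recurrence: r_{i+1} = r_i − f(r_i)·(f′(r_i))^{-1} mod 23^{i+2}, with f′(x) = 2x. Iterate:
  r_0 = 18 (mod 23)
  r_1 = 455 (mod 529)
Final: r_1 = 455, and one checks f(r_1) ≡ 0 mod 23^2.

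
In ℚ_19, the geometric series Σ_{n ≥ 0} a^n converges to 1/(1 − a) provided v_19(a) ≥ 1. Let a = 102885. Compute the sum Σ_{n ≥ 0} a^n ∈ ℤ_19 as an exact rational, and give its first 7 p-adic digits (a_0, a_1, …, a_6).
Σ a^n = 1/(1 − a) = -1/102884;  first 7 digits = (1, 0, 0, 15, 0, 0, 16)

v_19(a) = 3 ≥ 1, so the series converges in ℤ_19 to 1/(1 − a) = 1/(1 − 102885) = -1/102884. Expand this rational in ℤ_19: compute digits iteratively via d_i = x_i mod 19, x_{i+1} = (x_i − d_i)/19. The first 7 digits are (1, 0, 0, 15, 0, 0, 16).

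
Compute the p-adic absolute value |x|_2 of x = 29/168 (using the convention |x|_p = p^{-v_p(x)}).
|29/168|_2 = 8

Step 1 — compute v_2(x) by factoring powers of 2 out of the numerator and denominator: v_2(29/168) = -3. Step 2 — apply |x|_p = p^{-v_p(x)} = 2^{3} = 8.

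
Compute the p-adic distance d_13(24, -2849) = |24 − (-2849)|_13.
d_13(24, -2849) = 1/169

Step 1 — x − y = 24 − (-2849) = 2873. Step 2 — v_13(2873) = 2 (factor: 2873 = (13^2 · 17); the sign does not affect v_p). Step 3 — |x − y|_13 = 13^{-2} = 1/169.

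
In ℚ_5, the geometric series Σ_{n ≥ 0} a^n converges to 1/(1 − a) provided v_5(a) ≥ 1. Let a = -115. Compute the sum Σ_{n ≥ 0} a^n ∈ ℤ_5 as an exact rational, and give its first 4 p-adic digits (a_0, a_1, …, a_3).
Σ a^n = 1/(1 − a) = 1/116;  first 4 digits = (1, 2, 4, 2)

v_5(a) = 1 ≥ 1, so the series converges in ℤ_5 to 1/(1 − a) = 1/(1 − (-115)) = 1/116. Expand this rational in ℤ_5: compute digits iteratively via d_i = x_i mod 5, x_{i+1} = (x_i − d_i)/5. The first 4 digits are (1, 2, 4, 2).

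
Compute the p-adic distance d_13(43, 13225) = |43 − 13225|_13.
d_13(43, 13225) = 1/2197

Step 1 — x − y = 43 − 13225 = -13182. Step 2 — v_13(-13182) = 3 (factor: -13182 = −(13^3 · 6); the sign does not affect v_p). Step 3 — |x − y|_13 = 13^{-3} = 1/2197.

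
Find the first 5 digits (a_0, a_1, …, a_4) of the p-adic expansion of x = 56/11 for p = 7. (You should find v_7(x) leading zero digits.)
(a_0, …, a_4) = (0, 2, 3, 4, 0)

v_7(56/11) = 1, so a_0 = ... = a_0 = 0. Factor out: x = 7^1 · u with u = 8/11 a unit in ℤ_7. Expand u iteratively via a_{v+i} = u_i mod 7, u_{i+1} = (u_i − a_{v+i})/7:
  u_0 = 8/11;  a_1 = 2;  u_1 = (u_0 − 2)/7 = -2/11
  u_1 = -2/11;  a_2 = 3;  u_2 = (u_1 − 3)/7 = -5/11
  u_2 = -5/11;  a_3 = 4;  u_3 = (u_2 − 4)/7 = -7/11
  u_3 = -7/11;  a_4 = 0;  u_4 = (u_3 − 0)/7 = -1/11
Digits: (0, 2, 3, 4, 0).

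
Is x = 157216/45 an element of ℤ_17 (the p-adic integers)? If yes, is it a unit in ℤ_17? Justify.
x ∈ ℤ_17 but not a unit; v_17(x) = 3 > 0

ℤ_17 = {x ∈ ℚ_17 : v_17(x) ≥ 0} and ℤ_17^× = {x ∈ ℤ_17 : v_17(x) = 0}. Here v_17(157216/45) = v_17(num) − v_17(den) = 3; compare against these criteria.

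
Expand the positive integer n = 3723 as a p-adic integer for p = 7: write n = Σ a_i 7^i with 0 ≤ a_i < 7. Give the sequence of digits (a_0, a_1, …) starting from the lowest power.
(a_0, a_1, …) = (6, 6, 5, 3, 1)

Repeated division by 7 gives the digits low-to-high: 3723 = 6 + 6·7^1 + 5·7^2 + 3·7^3 + 1·7^4. Digit sequence: (6, 6, 5, 3, 1).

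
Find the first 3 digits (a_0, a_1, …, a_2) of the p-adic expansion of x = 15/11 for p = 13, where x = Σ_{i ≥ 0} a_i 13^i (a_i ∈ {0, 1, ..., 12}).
(a_0, …, a_2) = (12, 11, 5)

v_13(15/11) = 0 (numerator and denominator both coprime to 13), so x ∈ ℤ_13^×. Compute digits iteratively via a_i = x_i mod 13, x_{i+1} = (x_i − a_i)/13, with x_0 = x:
  x_0 = 15/11;  a_0 = 12;  x_1 = (x_0 − 12)/13 = -9/11
  x_1 = -9/11;  a_1 = 11;  x_2 = (x_1 − 11)/13 = -10/11
  x_2 = -10/11;  a_2 = 5;  x_3 = (x_2 − 5)/13 = -5/11
Digits: (12, 11, 5).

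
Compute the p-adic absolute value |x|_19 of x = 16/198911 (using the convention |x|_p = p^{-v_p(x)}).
|16/198911|_19 = 6859

Step 1 — compute v_19(x) by factoring powers of 19 out of the numerator and denominator: v_19(16/198911) = -3. Step 2 — apply |x|_p = p^{-v_p(x)} = 19^{3} = 6859.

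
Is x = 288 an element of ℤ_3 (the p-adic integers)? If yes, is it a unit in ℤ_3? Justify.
x ∈ ℤ_3 but not a unit; v_3(x) = 2 > 0

ℤ_3 = {x ∈ ℚ_3 : v_3(x) ≥ 0} and ℤ_3^× = {x ∈ ℤ_3 : v_3(x) = 0}. Here v_3(288) = v_3(num) − v_3(den) = 2; compare against these criteria.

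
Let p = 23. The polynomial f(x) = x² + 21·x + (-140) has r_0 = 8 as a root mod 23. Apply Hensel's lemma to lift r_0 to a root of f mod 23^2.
r_1 = 77 (mod 529)

Hensel: r_{i+1} = r_i − f(r_i)·(f′(r_i))^{-1} mod 23^{i+2}, f′(x) = 2x + 21. Iterate:
  r_0 = 8 (mod 23)
  r_1 = 77 (mod 529)
Final: r = 77 satisfies f(r) ≡ 0 mod 23^2.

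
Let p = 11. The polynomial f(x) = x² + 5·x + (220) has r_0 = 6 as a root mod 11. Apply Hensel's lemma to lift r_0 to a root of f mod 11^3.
r_2 = 160 (mod 1331)

Hensel: r_{i+1} = r_i − f(r_i)·(f′(r_i))^{-1} mod 11^{i+2}, f′(x) = 2x + 5. Iterate:
  r_0 = 6 (mod 11)
  r_1 = 39 (mod 121)
  r_2 = 160 (mod 1331)
Final: r = 160 satisfies f(r) ≡ 0 mod 11^3.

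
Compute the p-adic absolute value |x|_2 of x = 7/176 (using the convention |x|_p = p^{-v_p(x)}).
|7/176|_2 = 16

Step 1 — compute v_2(x) by factoring powers of 2 out of the numerator and denominator: v_2(7/176) = -4. Step 2 — apply |x|_p = p^{-v_p(x)} = 2^{4} = 16.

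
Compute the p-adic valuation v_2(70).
v_2(70) = 1

v_2(n) is the largest exponent k such that 2^k divides n. Factor out: 70 = 2^1 · 35. (Sign doesn't affect v_p.) So v_2(70) = 1.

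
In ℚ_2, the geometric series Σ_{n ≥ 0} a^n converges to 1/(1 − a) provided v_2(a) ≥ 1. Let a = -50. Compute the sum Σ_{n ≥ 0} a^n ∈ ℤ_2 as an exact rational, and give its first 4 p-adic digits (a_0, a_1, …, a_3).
Σ a^n = 1/(1 − a) = 1/51;  first 4 digits = (1, 1, 0, 1)

v_2(a) = 1 ≥ 1, so the series converges in ℤ_2 to 1/(1 − a) = 1/(1 − (-50)) = 1/51. Expand this rational in ℤ_2: compute digits iteratively via d_i = x_i mod 2, x_{i+1} = (x_i − d_i)/2. The first 4 digits are (1, 1, 0, 1).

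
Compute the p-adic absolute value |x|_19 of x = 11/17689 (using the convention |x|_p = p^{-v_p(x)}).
|11/17689|_19 = 361

Step 1 — compute v_19(x) by factoring powers of 19 out of the numerator and denominator: v_19(11/17689) = -2. Step 2 — apply |x|_p = p^{-v_p(x)} = 19^{2} = 361.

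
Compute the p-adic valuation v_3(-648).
v_3(-648) = 4

v_3(n) is the largest exponent k such that 3^k divides n. Factor out: -648 = -3^4 · 8. (Sign doesn't affect v_p.) So v_3(-648) = 4.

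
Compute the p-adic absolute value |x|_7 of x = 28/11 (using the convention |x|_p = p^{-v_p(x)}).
|28/11|_7 = 1/7

Step 1 — compute v_7(x) by factoring powers of 7 out of the numerator and denominator: v_7(28/11) = 1. Step 2 — apply |x|_p = p^{-v_p(x)} = 7^{-1} = 1/7.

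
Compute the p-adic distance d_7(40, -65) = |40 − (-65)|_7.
d_7(40, -65) = 1/7

Step 1 — x − y = 40 − (-65) = 105. Step 2 — v_7(105) = 1 (factor: 105 = (7^1 · 15); the sign does not affect v_p). Step 3 — |x − y|_7 = 7^{-1} = 1/7.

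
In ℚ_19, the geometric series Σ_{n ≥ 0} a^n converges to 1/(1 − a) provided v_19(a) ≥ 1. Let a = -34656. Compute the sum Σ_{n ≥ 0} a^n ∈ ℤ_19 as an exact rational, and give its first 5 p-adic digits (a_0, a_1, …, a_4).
Σ a^n = 1/(1 − a) = 1/34657;  first 5 digits = (1, 0, 18, 13, 0)

v_19(a) = 2 ≥ 1, so the series converges in ℤ_19 to 1/(1 − a) = 1/(1 − (-34656)) = 1/34657. Expand this rational in ℤ_19: compute digits iteratively via d_i = x_i mod 19, x_{i+1} = (x_i − d_i)/19. The first 5 digits are (1, 0, 18, 13, 0).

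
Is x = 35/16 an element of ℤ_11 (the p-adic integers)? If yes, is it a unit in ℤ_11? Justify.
x ∈ ℤ_11^× (unit); v_11(x) = 0

ℤ_11 = {x ∈ ℚ_11 : v_11(x) ≥ 0} and ℤ_11^× = {x ∈ ℤ_11 : v_11(x) = 0}. Here v_11(35/16) = v_11(num) − v_11(den) = 0; compare against these criteria.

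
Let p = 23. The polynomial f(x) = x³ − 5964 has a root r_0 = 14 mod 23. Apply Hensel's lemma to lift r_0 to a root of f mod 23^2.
r_1 = 221 (mod 529)

Hensel: r_{i+1} = r_i − f(r_i)/f′(r_i) mod 23^{i+2}, where f′(x) = 3x². Iterate:
  r_0 = 14 (mod 23)
  r_1 = 221 (mod 529)
Final: r = 221 with f(r) ≡ 0 mod 23^2.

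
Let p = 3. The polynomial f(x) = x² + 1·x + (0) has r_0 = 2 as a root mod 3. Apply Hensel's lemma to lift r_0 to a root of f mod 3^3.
r_2 = 26 (mod 27)

Hensel: r_{i+1} = r_i − f(r_i)·(f′(r_i))^{-1} mod 3^{i+2}, f′(x) = 2x + 1. Iterate:
  r_0 = 2 (mod 3)
  r_1 = 8 (mod 9)
  r_2 = 26 (mod 27)
Final: r = 26 satisfies f(r) ≡ 0 mod 3^3.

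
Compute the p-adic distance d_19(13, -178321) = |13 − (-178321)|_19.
d_19(13, -178321) = 1/6859

Step 1 — x − y = 13 − (-178321) = 178334. Step 2 — v_19(178334) = 3 (factor: 178334 = (19^3 · 26); the sign does not affect v_p). Step 3 — |x − y|_19 = 19^{-3} = 1/6859.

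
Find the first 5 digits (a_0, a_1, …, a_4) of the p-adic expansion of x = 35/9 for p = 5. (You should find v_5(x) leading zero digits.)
(a_0, …, a_4) = (0, 3, 4, 3, 2)

v_5(35/9) = 1, so a_0 = ... = a_0 = 0. Factor out: x = 5^1 · u with u = 7/9 a unit in ℤ_5. Expand u iteratively via a_{v+i} = u_i mod 5, u_{i+1} = (u_i − a_{v+i})/5:
  u_0 = 7/9;  a_1 = 3;  u_1 = (u_0 − 3)/5 = -4/9
  u_1 = -4/9;  a_2 = 4;  u_2 = (u_1 − 4)/5 = -8/9
  u_2 = -8/9;  a_3 = 3;  u_3 = (u_2 − 3)/5 = -7/9
  u_3 = -7/9;  a_4 = 2;  u_4 = (u_3 − 2)/5 = -5/9
Digits: (0, 3, 4, 3, 2).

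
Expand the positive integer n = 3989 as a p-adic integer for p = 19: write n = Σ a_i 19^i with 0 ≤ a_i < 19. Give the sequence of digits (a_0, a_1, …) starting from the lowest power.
(a_0, a_1, …) = (18, 0, 11)

Repeated division by 19 gives the digits low-to-high: 3989 = 18 + 11·19^2. Digit sequence: (18, 0, 11).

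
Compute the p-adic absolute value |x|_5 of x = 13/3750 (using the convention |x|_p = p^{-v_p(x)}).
|13/3750|_5 = 625

Step 1 — compute v_5(x) by factoring powers of 5 out of the numerator and denominator: v_5(13/3750) = -4. Step 2 — apply |x|_p = p^{-v_p(x)} = 5^{4} = 625.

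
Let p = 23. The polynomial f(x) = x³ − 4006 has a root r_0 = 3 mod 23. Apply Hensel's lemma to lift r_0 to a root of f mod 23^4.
r_3 = 242354 (mod 279841)

Hensel: r_{i+1} = r_i − f(r_i)/f′(r_i) mod 23^{i+2}, where f′(x) = 3x². Iterate:
  r_0 = 3 (mod 23)
  r_1 = 72 (mod 529)
  r_2 = 11181 (mod 12167)
  r_3 = 242354 (mod 279841)
Final: r = 242354 with f(r) ≡ 0 mod 23^4.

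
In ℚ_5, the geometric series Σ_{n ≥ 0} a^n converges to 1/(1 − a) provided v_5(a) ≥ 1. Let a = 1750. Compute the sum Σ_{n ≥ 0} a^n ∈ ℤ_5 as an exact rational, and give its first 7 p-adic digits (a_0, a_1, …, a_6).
Σ a^n = 1/(1 − a) = -1/1749;  first 7 digits = (1, 0, 0, 4, 2, 0, 1)

v_5(a) = 3 ≥ 1, so the series converges in ℤ_5 to 1/(1 − a) = 1/(1 − 1750) = -1/1749. Expand this rational in ℤ_5: compute digits iteratively via d_i = x_i mod 5, x_{i+1} = (x_i − d_i)/5. The first 7 digits are (1, 0, 0, 4, 2, 0, 1).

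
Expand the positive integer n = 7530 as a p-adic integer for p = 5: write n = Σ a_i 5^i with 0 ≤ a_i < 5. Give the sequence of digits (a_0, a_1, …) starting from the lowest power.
(a_0, a_1, …) = (0, 1, 1, 0, 2, 2)

Repeated division by 5 gives the digits low-to-high: 7530 = 1·5^1 + 1·5^2 + 2·5^4 + 2·5^5. Digit sequence: (0, 1, 1, 0, 2, 2).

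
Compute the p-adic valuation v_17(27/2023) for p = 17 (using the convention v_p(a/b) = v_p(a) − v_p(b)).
v_17(27/2023) = -2

Factor powers of 17 from the numerator and denominator of the reduced fraction: 27 = 17^0 · 27 and 2023 = 17^2 · 7. Apply v_p(a/b) = v_p(a) − v_p(b): v_17(27/2023) = 0 − 2 = -2.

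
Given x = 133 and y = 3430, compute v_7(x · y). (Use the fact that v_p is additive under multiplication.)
v_7(456190) = 4

v_p(x) = 1 (factor: 133 = 7^1 · 19); v_p(y) = 3 (factor: 3430 = 7^3 · 10). Additivity: v_p(xy) = v_p(x) + v_p(y) = 1 + 3 = 4. (Direct check: xy = 456190 = 7^4 · (190).)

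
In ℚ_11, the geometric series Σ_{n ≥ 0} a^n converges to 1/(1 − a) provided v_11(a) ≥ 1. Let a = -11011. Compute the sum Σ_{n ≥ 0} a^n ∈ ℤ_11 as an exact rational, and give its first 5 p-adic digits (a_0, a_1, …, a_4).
Σ a^n = 1/(1 − a) = 1/11012;  first 5 digits = (1, 0, 8, 2, 8)

v_11(a) = 2 ≥ 1, so the series converges in ℤ_11 to 1/(1 − a) = 1/(1 − (-11011)) = 1/11012. Expand this rational in ℤ_11: compute digits iteratively via d_i = x_i mod 11, x_{i+1} = (x_i − d_i)/11. The first 5 digits are (1, 0, 8, 2, 8).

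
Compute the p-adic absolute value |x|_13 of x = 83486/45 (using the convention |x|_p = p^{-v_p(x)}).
|83486/45|_13 = 1/2197

Step 1 — compute v_13(x) by factoring powers of 13 out of the numerator and denominator: v_13(83486/45) = 3. Step 2 — apply |x|_p = p^{-v_p(x)} = 13^{-3} = 1/2197.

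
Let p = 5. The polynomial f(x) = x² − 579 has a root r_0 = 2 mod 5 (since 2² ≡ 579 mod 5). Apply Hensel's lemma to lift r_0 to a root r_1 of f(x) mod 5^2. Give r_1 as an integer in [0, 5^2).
r_1 = 2 (mod 25)

Hensel's recurrence: r_{i+1} = r_i − f(r_i)·(f′(r_i))^{-1} mod 5^{i+2}, with f′(x) = 2x. Iterate:
  r_0 = 2 (mod 5)
  r_1 = 2 (mod 25)
Final: r_1 = 2, and one checks f(r_1) ≡ 0 mod 5^2.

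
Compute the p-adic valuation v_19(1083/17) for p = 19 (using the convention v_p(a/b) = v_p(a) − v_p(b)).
v_19(1083/17) = 2

Factor powers of 19 from the numerator and denominator of the reduced fraction: 1083 = 19^2 · 3 and 17 = 19^0 · 17. Apply v_p(a/b) = v_p(a) − v_p(b): v_19(1083/17) = 2 − 0 = 2.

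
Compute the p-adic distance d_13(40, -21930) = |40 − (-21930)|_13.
d_13(40, -21930) = 1/2197

Step 1 — x − y = 40 − (-21930) = 21970. Step 2 — v_13(21970) = 3 (factor: 21970 = (13^3 · 10); the sign does not affect v_p). Step 3 — |x − y|_13 = 13^{-3} = 1/2197.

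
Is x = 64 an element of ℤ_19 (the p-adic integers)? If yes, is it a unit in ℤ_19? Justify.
x ∈ ℤ_19^× (unit); v_19(x) = 0

ℤ_19 = {x ∈ ℚ_19 : v_19(x) ≥ 0} and ℤ_19^× = {x ∈ ℤ_19 : v_19(x) = 0}. Here v_19(64) = v_19(num) − v_19(den) = 0; compare against these criteria.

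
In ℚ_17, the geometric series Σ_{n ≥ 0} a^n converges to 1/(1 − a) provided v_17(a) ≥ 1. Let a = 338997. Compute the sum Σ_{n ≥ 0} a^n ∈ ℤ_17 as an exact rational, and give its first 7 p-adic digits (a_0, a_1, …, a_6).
Σ a^n = 1/(1 − a) = -1/338996;  first 7 digits = (1, 0, 0, 1, 4, 0, 1)

v_17(a) = 3 ≥ 1, so the series converges in ℤ_17 to 1/(1 − a) = 1/(1 − 338997) = -1/338996. Expand this rational in ℤ_17: compute digits iteratively via d_i = x_i mod 17, x_{i+1} = (x_i − d_i)/17. The first 7 digits are (1, 0, 0, 1, 4, 0, 1).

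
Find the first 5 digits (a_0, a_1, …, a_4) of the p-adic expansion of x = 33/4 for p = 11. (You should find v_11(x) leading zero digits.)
(a_0, …, a_4) = (0, 9, 2, 8, 2)

v_11(33/4) = 1, so a_0 = ... = a_0 = 0. Factor out: x = 11^1 · u with u = 3/4 a unit in ℤ_11. Expand u iteratively via a_{v+i} = u_i mod 11, u_{i+1} = (u_i − a_{v+i})/11:
  u_0 = 3/4;  a_1 = 9;  u_1 = (u_0 − 9)/11 = -3/4
  u_1 = -3/4;  a_2 = 2;  u_2 = (u_1 − 2)/11 = -1/4
  u_2 = -1/4;  a_3 = 8;  u_3 = (u_2 − 8)/11 = -3/4
  u_3 = -3/4;  a_4 = 2;  u_4 = (u_3 − 2)/11 = -1/4
Digits: (0, 9, 2, 8, 2).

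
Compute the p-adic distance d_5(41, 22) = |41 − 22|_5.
d_5(41, 22) = 1

Step 1 — x − y = 41 − 22 = 19. Step 2 — v_5(19) = 0 (factor: 19 = (5^0 · 19); the sign does not affect v_p). Step 3 — |x − y|_5 = 5^{0} = 1.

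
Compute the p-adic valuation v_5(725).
v_5(725) = 2

v_5(n) is the largest exponent k such that 5^k divides n. Factor out: 725 = 5^2 · 29. (Sign doesn't affect v_p.) So v_5(725) = 2.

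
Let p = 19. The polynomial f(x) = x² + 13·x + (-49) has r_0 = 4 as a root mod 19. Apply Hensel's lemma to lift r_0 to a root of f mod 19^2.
r_1 = 175 (mod 361)

Hensel: r_{i+1} = r_i − f(r_i)·(f′(r_i))^{-1} mod 19^{i+2}, f′(x) = 2x + 13. Iterate:
  r_0 = 4 (mod 19)
  r_1 = 175 (mod 361)
Final: r = 175 satisfies f(r) ≡ 0 mod 19^2.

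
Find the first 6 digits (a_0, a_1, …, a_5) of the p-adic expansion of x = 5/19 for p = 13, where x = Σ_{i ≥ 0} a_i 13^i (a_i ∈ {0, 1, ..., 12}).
(a_0, …, a_5) = (3, 8, 11, 8, 0, 2)

v_13(5/19) = 0 (numerator and denominator both coprime to 13), so x ∈ ℤ_13^×. Compute digits iteratively via a_i = x_i mod 13, x_{i+1} = (x_i − a_i)/13, with x_0 = x:
  x_0 = 5/19;  a_0 = 3;  x_1 = (x_0 − 3)/13 = -4/19
  x_1 = -4/19;  a_1 = 8;  x_2 = (x_1 − 8)/13 = -12/19
  x_2 = -12/19;  a_2 = 11;  x_3 = (x_2 − 11)/13 = -17/19
  x_3 = -17/19;  a_3 = 8;  x_4 = (x_3 − 8)/13 = -13/19
  x_4 = -13/19;  a_4 = 0;  x_5 = (x_4 − 0)/13 = -1/19
  x_5 = -1/19;  a_5 = 2;  x_6 = (x_5 − 2)/13 = -3/19
Digits: (3, 8, 11, 8, 0, 2).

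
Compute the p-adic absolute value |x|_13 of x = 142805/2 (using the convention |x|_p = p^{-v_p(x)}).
|142805/2|_13 = 1/28561

Step 1 — compute v_13(x) by factoring powers of 13 out of the numerator and denominator: v_13(142805/2) = 4. Step 2 — apply |x|_p = p^{-v_p(x)} = 13^{-4} = 1/28561.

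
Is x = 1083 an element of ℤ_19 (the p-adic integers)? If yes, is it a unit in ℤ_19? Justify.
x ∈ ℤ_19 but not a unit; v_19(x) = 2 > 0

ℤ_19 = {x ∈ ℚ_19 : v_19(x) ≥ 0} and ℤ_19^× = {x ∈ ℤ_19 : v_19(x) = 0}. Here v_19(1083) = v_19(num) − v_19(den) = 2; compare against these criteria.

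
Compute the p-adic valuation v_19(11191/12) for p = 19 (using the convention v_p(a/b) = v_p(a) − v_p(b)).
v_19(11191/12) = 2

Factor powers of 19 from the numerator and denominator of the reduced fraction: 11191 = 19^2 · 31 and 12 = 19^0 · 12. Apply v_p(a/b) = v_p(a) − v_p(b): v_19(11191/12) = 2 − 0 = 2.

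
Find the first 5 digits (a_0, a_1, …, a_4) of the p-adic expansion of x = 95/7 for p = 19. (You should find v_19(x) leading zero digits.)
(a_0, …, a_4) = (0, 17, 10, 13, 2)

v_19(95/7) = 1, so a_0 = ... = a_0 = 0. Factor out: x = 19^1 · u with u = 5/7 a unit in ℤ_19. Expand u iteratively via a_{v+i} = u_i mod 19, u_{i+1} = (u_i − a_{v+i})/19:
  u_0 = 5/7;  a_1 = 17;  u_1 = (u_0 − 17)/19 = -6/7
  u_1 = -6/7;  a_2 = 10;  u_2 = (u_1 − 10)/19 = -4/7
  u_2 = -4/7;  a_3 = 13;  u_3 = (u_2 − 13)/19 = -5/7
  u_3 = -5/7;  a_4 = 2;  u_4 = (u_3 − 2)/19 = -1/7
Digits: (0, 17, 10, 13, 2).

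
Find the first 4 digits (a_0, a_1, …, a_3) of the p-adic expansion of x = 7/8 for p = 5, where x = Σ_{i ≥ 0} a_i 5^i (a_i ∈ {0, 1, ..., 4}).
(a_0, …, a_3) = (4, 0, 3, 0)

v_5(7/8) = 0 (numerator and denominator both coprime to 5), so x ∈ ℤ_5^×. Compute digits iteratively via a_i = x_i mod 5, x_{i+1} = (x_i − a_i)/5, with x_0 = x:
  x_0 = 7/8;  a_0 = 4;  x_1 = (x_0 − 4)/5 = -5/8
  x_1 = -5/8;  a_1 = 0;  x_2 = (x_1 − 0)/5 = -1/8
  x_2 = -1/8;  a_2 = 3;  x_3 = (x_2 − 3)/5 = -5/8
  x_3 = -5/8;  a_3 = 0;  x_4 = (x_3 − 0)/5 = -1/8
Digits: (4, 0, 3, 0).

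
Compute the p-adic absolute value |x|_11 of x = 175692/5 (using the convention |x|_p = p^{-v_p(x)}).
|175692/5|_11 = 1/14641

Step 1 — compute v_11(x) by factoring powers of 11 out of the numerator and denominator: v_11(175692/5) = 4. Step 2 — apply |x|_p = p^{-v_p(x)} = 11^{-4} = 1/14641.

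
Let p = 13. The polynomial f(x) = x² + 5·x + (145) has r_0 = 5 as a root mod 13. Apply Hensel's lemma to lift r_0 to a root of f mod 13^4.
r_3 = 20779 (mod 28561)

Hensel: r_{i+1} = r_i − f(r_i)·(f′(r_i))^{-1} mod 13^{i+2}, f′(x) = 2x + 5. Iterate:
  r_0 = 5 (mod 13)
  r_1 = 161 (mod 169)
  r_2 = 1006 (mod 2197)
  r_3 = 20779 (mod 28561)
Final: r = 20779 satisfies f(r) ≡ 0 mod 13^4.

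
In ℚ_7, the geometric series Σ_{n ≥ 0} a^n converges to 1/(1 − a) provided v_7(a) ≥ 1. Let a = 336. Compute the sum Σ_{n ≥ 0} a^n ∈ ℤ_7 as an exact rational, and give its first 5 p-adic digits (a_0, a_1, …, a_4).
Σ a^n = 1/(1 − a) = -1/335;  first 5 digits = (1, 6, 0, 0, 6)

v_7(a) = 1 ≥ 1, so the series converges in ℤ_7 to 1/(1 − a) = 1/(1 − 336) = -1/335. Expand this rational in ℤ_7: compute digits iteratively via d_i = x_i mod 7, x_{i+1} = (x_i − d_i)/7. The first 5 digits are (1, 6, 0, 0, 6).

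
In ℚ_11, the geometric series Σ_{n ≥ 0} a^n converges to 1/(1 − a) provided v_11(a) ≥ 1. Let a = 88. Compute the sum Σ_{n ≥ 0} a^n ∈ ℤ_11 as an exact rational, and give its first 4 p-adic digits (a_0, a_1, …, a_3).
Σ a^n = 1/(1 − a) = -1/87;  first 4 digits = (1, 8, 9, 0)

v_11(a) = 1 ≥ 1, so the series converges in ℤ_11 to 1/(1 − a) = 1/(1 − 88) = -1/87. Expand this rational in ℤ_11: compute digits iteratively via d_i = x_i mod 11, x_{i+1} = (x_i − d_i)/11. The first 4 digits are (1, 8, 9, 0).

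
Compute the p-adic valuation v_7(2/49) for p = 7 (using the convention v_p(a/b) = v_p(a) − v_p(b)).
v_7(2/49) = -2

Factor powers of 7 from the numerator and denominator of the reduced fraction: 2 = 7^0 · 2 and 49 = 7^2 · 1. Apply v_p(a/b) = v_p(a) − v_p(b): v_7(2/49) = 0 − 2 = -2.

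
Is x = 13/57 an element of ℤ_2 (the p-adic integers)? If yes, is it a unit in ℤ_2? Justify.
x ∈ ℤ_2^× (unit); v_2(x) = 0

ℤ_2 = {x ∈ ℚ_2 : v_2(x) ≥ 0} and ℤ_2^× = {x ∈ ℤ_2 : v_2(x) = 0}. Here v_2(13/57) = v_2(num) − v_2(den) = 0; compare against these criteria.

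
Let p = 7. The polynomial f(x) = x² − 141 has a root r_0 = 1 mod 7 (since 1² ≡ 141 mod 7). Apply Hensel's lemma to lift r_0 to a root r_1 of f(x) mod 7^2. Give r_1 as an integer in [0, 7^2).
r_1 = 22 (mod 49)

Hensel's recurrence: r_{i+1} = r_i − f(r_i)·(f′(r_i))^{-1} mod 7^{i+2}, with f′(x) = 2x. Iterate:
  r_0 = 1 (mod 7)
  r_1 = 22 (mod 49)
Final: r_1 = 22, and one checks f(r_1) ≡ 0 mod 7^2.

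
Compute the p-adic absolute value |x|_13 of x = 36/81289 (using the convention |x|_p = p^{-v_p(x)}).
|36/81289|_13 = 2197

Step 1 — compute v_13(x) by factoring powers of 13 out of the numerator and denominator: v_13(36/81289) = -3. Step 2 — apply |x|_p = p^{-v_p(x)} = 13^{3} = 2197.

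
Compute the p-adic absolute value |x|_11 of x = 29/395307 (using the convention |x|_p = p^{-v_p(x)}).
|29/395307|_11 = 14641

Step 1 — compute v_11(x) by factoring powers of 11 out of the numerator and denominator: v_11(29/395307) = -4. Step 2 — apply |x|_p = p^{-v_p(x)} = 11^{4} = 14641.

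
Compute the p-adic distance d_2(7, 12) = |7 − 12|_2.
d_2(7, 12) = 1

Step 1 — x − y = 7 − 12 = -5. Step 2 — v_2(-5) = 0 (factor: -5 = −(2^0 · 5); the sign does not affect v_p). Step 3 — |x − y|_2 = 2^{0} = 1.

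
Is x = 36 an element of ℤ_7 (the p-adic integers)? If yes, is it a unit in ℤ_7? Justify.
x ∈ ℤ_7^× (unit); v_7(x) = 0

ℤ_7 = {x ∈ ℚ_7 : v_7(x) ≥ 0} and ℤ_7^× = {x ∈ ℤ_7 : v_7(x) = 0}. Here v_7(36) = v_7(num) − v_7(den) = 0; compare against these criteria.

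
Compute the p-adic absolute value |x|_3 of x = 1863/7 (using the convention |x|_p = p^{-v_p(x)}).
|1863/7|_3 = 1/81

Step 1 — compute v_3(x) by factoring powers of 3 out of the numerator and denominator: v_3(1863/7) = 4. Step 2 — apply |x|_p = p^{-v_p(x)} = 3^{-4} = 1/81.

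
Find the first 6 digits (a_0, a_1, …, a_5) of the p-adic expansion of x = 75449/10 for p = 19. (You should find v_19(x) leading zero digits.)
(a_0, …, a_5) = (0, 0, 0, 3, 17, 1)

v_19(75449/10) = 3, so a_0 = ... = a_2 = 0. Factor out: x = 19^3 · u with u = 11/10 a unit in ℤ_19. Expand u iteratively via a_{v+i} = u_i mod 19, u_{i+1} = (u_i − a_{v+i})/19:
  u_0 = 11/10;  a_3 = 3;  u_1 = (u_0 − 3)/19 = -1/10
  u_1 = -1/10;  a_4 = 17;  u_2 = (u_1 − 17)/19 = -9/10
  u_2 = -9/10;  a_5 = 1;  u_3 = (u_2 − 1)/19 = -1/10
Digits: (0, 0, 0, 3, 17, 1).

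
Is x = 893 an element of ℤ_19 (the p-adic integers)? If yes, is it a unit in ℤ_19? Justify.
x ∈ ℤ_19 but not a unit; v_19(x) = 1 > 0

ℤ_19 = {x ∈ ℚ_19 : v_19(x) ≥ 0} and ℤ_19^× = {x ∈ ℤ_19 : v_19(x) = 0}. Here v_19(893) = v_19(num) − v_19(den) = 1; compare against these criteria.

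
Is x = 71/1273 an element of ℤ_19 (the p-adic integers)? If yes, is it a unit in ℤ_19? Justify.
x ∉ ℤ_19 (v_19(x) = -1 < 0)

ℤ_19 = {x ∈ ℚ_19 : v_19(x) ≥ 0} and ℤ_19^× = {x ∈ ℤ_19 : v_19(x) = 0}. Here v_19(71/1273) = v_19(num) − v_19(den) = -1; compare against these criteria.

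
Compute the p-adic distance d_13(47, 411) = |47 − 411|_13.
d_13(47, 411) = 1/13

Step 1 — x − y = 47 − 411 = -364. Step 2 — v_13(-364) = 1 (factor: -364 = −(13^1 · 28); the sign does not affect v_p). Step 3 — |x − y|_13 = 13^{-1} = 1/13.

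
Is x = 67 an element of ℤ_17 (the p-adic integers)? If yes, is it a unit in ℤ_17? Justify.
x ∈ ℤ_17^× (unit); v_17(x) = 0

ℤ_17 = {x ∈ ℚ_17 : v_17(x) ≥ 0} and ℤ_17^× = {x ∈ ℤ_17 : v_17(x) = 0}. Here v_17(67) = v_17(num) − v_17(den) = 0; compare against these criteria.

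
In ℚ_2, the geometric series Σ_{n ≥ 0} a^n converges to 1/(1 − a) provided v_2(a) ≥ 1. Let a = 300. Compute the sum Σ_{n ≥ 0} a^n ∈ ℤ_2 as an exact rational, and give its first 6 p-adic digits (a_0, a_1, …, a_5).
Σ a^n = 1/(1 − a) = -1/299;  first 6 digits = (1, 0, 1, 1, 1, 1)

v_2(a) = 2 ≥ 1, so the series converges in ℤ_2 to 1/(1 − a) = 1/(1 − 300) = -1/299. Expand this rational in ℤ_2: compute digits iteratively via d_i = x_i mod 2, x_{i+1} = (x_i − d_i)/2. The first 6 digits are (1, 0, 1, 1, 1, 1).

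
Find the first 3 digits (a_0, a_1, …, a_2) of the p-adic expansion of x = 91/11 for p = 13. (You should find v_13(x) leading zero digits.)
(a_0, …, a_2) = (0, 3, 1)

v_13(91/11) = 1, so a_0 = ... = a_0 = 0. Factor out: x = 13^1 · u with u = 7/11 a unit in ℤ_13. Expand u iteratively via a_{v+i} = u_i mod 13, u_{i+1} = (u_i − a_{v+i})/13:
  u_0 = 7/11;  a_1 = 3;  u_1 = (u_0 − 3)/13 = -2/11
  u_1 = -2/11;  a_2 = 1;  u_2 = (u_1 − 1)/13 = -1/11
Digits: (0, 3, 1).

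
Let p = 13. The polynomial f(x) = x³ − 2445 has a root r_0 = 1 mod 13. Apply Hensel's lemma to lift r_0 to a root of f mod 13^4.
r_3 = 7463 (mod 28561)

Hensel: r_{i+1} = r_i − f(r_i)/f′(r_i) mod 13^{i+2}, where f′(x) = 3x². Iterate:
  r_0 = 1 (mod 13)
  r_1 = 27 (mod 169)
  r_2 = 872 (mod 2197)
  r_3 = 7463 (mod 28561)
Final: r = 7463 with f(r) ≡ 0 mod 13^4.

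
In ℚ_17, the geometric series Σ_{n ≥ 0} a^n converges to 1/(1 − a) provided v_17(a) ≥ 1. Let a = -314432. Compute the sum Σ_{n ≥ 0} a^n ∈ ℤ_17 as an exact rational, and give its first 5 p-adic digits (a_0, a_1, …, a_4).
Σ a^n = 1/(1 − a) = 1/314433;  first 5 digits = (1, 0, 0, 4, 13)

v_17(a) = 3 ≥ 1, so the series converges in ℤ_17 to 1/(1 − a) = 1/(1 − (-314432)) = 1/314433. Expand this rational in ℤ_17: compute digits iteratively via d_i = x_i mod 17, x_{i+1} = (x_i − d_i)/17. The first 5 digits are (1, 0, 0, 4, 13).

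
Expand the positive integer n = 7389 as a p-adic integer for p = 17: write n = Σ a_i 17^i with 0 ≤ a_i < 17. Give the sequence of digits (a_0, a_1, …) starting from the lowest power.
(a_0, a_1, …) = (11, 9, 8, 1)

Repeated division by 17 gives the digits low-to-high: 7389 = 11 + 9·17^1 + 8·17^2 + 1·17^3. Digit sequence: (11, 9, 8, 1).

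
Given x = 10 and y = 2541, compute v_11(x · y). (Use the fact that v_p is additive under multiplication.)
v_11(25410) = 2

v_p(x) = 0 (factor: 10 = 11^0 · 10); v_p(y) = 2 (factor: 2541 = 11^2 · 21). Additivity: v_p(xy) = v_p(x) + v_p(y) = 0 + 2 = 2. (Direct check: xy = 25410 = 11^2 · (210).)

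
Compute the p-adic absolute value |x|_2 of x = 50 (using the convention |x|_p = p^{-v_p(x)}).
|50|_2 = 1/2

Step 1 — compute v_2(x) by factoring powers of 2 out of the numerator and denominator: v_2(50) = 1. Step 2 — apply |x|_p = p^{-v_p(x)} = 2^{-1} = 1/2.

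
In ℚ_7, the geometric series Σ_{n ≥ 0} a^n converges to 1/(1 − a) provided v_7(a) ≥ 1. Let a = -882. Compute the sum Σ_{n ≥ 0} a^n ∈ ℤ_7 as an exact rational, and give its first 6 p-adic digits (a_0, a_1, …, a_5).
Σ a^n = 1/(1 − a) = 1/883;  first 6 digits = (1, 0, 3, 4, 1, 4)

v_7(a) = 2 ≥ 1, so the series converges in ℤ_7 to 1/(1 − a) = 1/(1 − (-882)) = 1/883. Expand this rational in ℤ_7: compute digits iteratively via d_i = x_i mod 7, x_{i+1} = (x_i − d_i)/7. The first 6 digits are (1, 0, 3, 4, 1, 4).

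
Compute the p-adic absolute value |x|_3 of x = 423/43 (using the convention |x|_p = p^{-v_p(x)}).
|423/43|_3 = 1/9

Step 1 — compute v_3(x) by factoring powers of 3 out of the numerator and denominator: v_3(423/43) = 2. Step 2 — apply |x|_p = p^{-v_p(x)} = 3^{-2} = 1/9.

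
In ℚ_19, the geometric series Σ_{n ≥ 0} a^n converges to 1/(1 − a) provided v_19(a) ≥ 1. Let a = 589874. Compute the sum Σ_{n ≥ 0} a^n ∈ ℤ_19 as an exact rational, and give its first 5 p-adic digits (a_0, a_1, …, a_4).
Σ a^n = 1/(1 − a) = -1/589873;  first 5 digits = (1, 0, 0, 10, 4)

v_19(a) = 3 ≥ 1, so the series converges in ℤ_19 to 1/(1 − a) = 1/(1 − 589874) = -1/589873. Expand this rational in ℤ_19: compute digits iteratively via d_i = x_i mod 19, x_{i+1} = (x_i − d_i)/19. The first 5 digits are (1, 0, 0, 10, 4).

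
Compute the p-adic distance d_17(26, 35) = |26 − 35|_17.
d_17(26, 35) = 1

Step 1 — x − y = 26 − 35 = -9. Step 2 — v_17(-9) = 0 (factor: -9 = −(17^0 · 9); the sign does not affect v_p). Step 3 — |x − y|_17 = 17^{0} = 1.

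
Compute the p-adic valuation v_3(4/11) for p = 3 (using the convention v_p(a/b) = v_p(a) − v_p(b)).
v_3(4/11) = 0

Factor powers of 3 from the numerator and denominator of the reduced fraction: 4 = 3^0 · 4 and 11 = 3^0 · 11. Apply v_p(a/b) = v_p(a) − v_p(b): v_3(4/11) = 0 − 0 = 0.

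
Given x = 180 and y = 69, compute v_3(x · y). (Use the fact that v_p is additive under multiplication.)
v_3(12420) = 3

v_p(x) = 2 (factor: 180 = 3^2 · 20); v_p(y) = 1 (factor: 69 = 3^1 · 23). Additivity: v_p(xy) = v_p(x) + v_p(y) = 2 + 1 = 3. (Direct check: xy = 12420 = 3^3 · (460).)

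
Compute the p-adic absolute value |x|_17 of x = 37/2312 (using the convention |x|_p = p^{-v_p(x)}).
|37/2312|_17 = 289

Step 1 — compute v_17(x) by factoring powers of 17 out of the numerator and denominator: v_17(37/2312) = -2. Step 2 — apply |x|_p = p^{-v_p(x)} = 17^{2} = 289.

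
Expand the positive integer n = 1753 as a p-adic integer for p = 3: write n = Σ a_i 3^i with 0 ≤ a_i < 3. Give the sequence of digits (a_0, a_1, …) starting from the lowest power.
(a_0, a_1, …) = (1, 2, 2, 1, 0, 1, 2)

Repeated division by 3 gives the digits low-to-high: 1753 = 1 + 2·3^1 + 2·3^2 + 1·3^3 + 1·3^5 + 2·3^6. Digit sequence: (1, 2, 2, 1, 0, 1, 2).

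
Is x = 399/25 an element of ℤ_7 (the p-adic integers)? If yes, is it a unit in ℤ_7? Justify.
x ∈ ℤ_7 but not a unit; v_7(x) = 1 > 0

ℤ_7 = {x ∈ ℚ_7 : v_7(x) ≥ 0} and ℤ_7^× = {x ∈ ℤ_7 : v_7(x) = 0}. Here v_7(399/25) = v_7(num) − v_7(den) = 1; compare against these criteria.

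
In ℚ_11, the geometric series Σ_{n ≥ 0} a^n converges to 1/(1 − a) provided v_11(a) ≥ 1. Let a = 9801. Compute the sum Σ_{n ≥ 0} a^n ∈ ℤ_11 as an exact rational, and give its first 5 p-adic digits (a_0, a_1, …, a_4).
Σ a^n = 1/(1 − a) = -1/9800;  first 5 digits = (1, 0, 4, 7, 5)

v_11(a) = 2 ≥ 1, so the series converges in ℤ_11 to 1/(1 − a) = 1/(1 − 9801) = -1/9800. Expand this rational in ℤ_11: compute digits iteratively via d_i = x_i mod 11, x_{i+1} = (x_i − d_i)/11. The first 5 digits are (1, 0, 4, 7, 5).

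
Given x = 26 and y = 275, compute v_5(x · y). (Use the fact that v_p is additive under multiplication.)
v_5(7150) = 2

v_p(x) = 0 (factor: 26 = 5^0 · 26); v_p(y) = 2 (factor: 275 = 5^2 · 11). Additivity: v_p(xy) = v_p(x) + v_p(y) = 0 + 2 = 2. (Direct check: xy = 7150 = 5^2 · (286).)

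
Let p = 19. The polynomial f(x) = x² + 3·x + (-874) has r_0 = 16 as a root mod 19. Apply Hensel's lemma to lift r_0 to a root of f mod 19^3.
r_2 = 4880 (mod 6859)

Hensel: r_{i+1} = r_i − f(r_i)·(f′(r_i))^{-1} mod 19^{i+2}, f′(x) = 2x + 3. Iterate:
  r_0 = 16 (mod 19)
  r_1 = 187 (mod 361)
  r_2 = 4880 (mod 6859)
Final: r = 4880 satisfies f(r) ≡ 0 mod 19^3.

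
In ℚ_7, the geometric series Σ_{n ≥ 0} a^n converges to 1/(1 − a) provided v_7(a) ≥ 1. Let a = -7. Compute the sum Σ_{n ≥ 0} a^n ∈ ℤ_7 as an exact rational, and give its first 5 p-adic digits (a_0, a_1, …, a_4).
Σ a^n = 1/(1 − a) = 1/8;  first 5 digits = (1, 6, 0, 6, 0)

v_7(a) = 1 ≥ 1, so the series converges in ℤ_7 to 1/(1 − a) = 1/(1 − (-7)) = 1/8. Expand this rational in ℤ_7: compute digits iteratively via d_i = x_i mod 7, x_{i+1} = (x_i − d_i)/7. The first 5 digits are (1, 6, 0, 6, 0).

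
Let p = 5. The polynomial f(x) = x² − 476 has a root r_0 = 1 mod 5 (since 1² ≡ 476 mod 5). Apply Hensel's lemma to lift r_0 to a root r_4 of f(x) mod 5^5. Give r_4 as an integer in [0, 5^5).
r_4 = 551 (mod 3125)

Hensel's recurrence: r_{i+1} = r_i − f(r_i)·(f′(r_i))^{-1} mod 5^{i+2}, with f′(x) = 2x. Iterate:
  r_0 = 1 (mod 5)
  r_1 = 1 (mod 25)
  r_2 = 51 (mod 125)
  r_3 = 551 (mod 625)
  r_4 = 551 (mod 3125)
Final: r_4 = 551, and one checks f(r_4) ≡ 0 mod 5^5.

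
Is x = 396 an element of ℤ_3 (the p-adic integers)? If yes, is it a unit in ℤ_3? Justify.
x ∈ ℤ_3 but not a unit; v_3(x) = 2 > 0

ℤ_3 = {x ∈ ℚ_3 : v_3(x) ≥ 0} and ℤ_3^× = {x ∈ ℤ_3 : v_3(x) = 0}. Here v_3(396) = v_3(num) − v_3(den) = 2; compare against these criteria.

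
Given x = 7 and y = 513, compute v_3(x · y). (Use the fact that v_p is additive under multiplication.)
v_3(3591) = 3

v_p(x) = 0 (factor: 7 = 3^0 · 7); v_p(y) = 3 (factor: 513 = 3^3 · 19). Additivity: v_p(xy) = v_p(x) + v_p(y) = 0 + 3 = 3. (Direct check: xy = 3591 = 3^3 · (133).)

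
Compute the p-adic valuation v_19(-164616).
v_19(-164616) = 3

v_19(n) is the largest exponent k such that 19^k divides n. Factor out: -164616 = -19^3 · 24. (Sign doesn't affect v_p.) So v_19(-164616) = 3.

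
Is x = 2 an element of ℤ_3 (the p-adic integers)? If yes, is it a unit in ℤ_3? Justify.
x ∈ ℤ_3^× (unit); v_3(x) = 0

ℤ_3 = {x ∈ ℚ_3 : v_3(x) ≥ 0} and ℤ_3^× = {x ∈ ℤ_3 : v_3(x) = 0}. Here v_3(2) = v_3(num) − v_3(den) = 0; compare against these criteria.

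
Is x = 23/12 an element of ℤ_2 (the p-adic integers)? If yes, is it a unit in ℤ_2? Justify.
x ∉ ℤ_2 (v_2(x) = -2 < 0)

ℤ_2 = {x ∈ ℚ_2 : v_2(x) ≥ 0} and ℤ_2^× = {x ∈ ℤ_2 : v_2(x) = 0}. Here v_2(23/12) = v_2(num) − v_2(den) = -2; compare against these criteria.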